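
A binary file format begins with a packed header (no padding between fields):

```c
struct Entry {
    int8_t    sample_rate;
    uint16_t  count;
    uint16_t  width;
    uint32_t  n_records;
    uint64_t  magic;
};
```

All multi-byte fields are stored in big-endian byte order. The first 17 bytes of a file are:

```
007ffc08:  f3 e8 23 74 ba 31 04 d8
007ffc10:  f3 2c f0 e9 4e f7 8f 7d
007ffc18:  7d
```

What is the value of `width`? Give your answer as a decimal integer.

`width` follows `sample_rate` (1 B), `count` (2 B), so it starts at offset 1 + 2 = 3 and occupies 2 bytes.
Bytes at offsets 3..4: 74 BA.
Big-endian stores the most-significant byte at the lowest address.
The bytes are already most-significant first: 0x74BA.
0x74BA = 29882.

29882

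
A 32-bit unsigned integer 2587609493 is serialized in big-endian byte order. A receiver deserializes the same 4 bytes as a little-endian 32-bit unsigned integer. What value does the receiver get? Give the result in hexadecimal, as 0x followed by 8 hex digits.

0x95C93B9A

2587609493 in 32-bit hexadecimal is 0x9A3BC995.
Stored big-endian, the bytes at ascending addresses are 9A 3B C9 95.
Read back as little-endian, the first byte is least significant, giving 0x95C93B9A.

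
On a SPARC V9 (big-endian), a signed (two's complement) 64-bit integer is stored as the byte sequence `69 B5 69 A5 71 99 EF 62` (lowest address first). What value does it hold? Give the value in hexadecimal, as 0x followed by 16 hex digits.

0x69B569A57199EF62

Big-endian: lowest address holds the most-significant byte.
The bytes are already most-significant first: 0x69B569A57199EF62.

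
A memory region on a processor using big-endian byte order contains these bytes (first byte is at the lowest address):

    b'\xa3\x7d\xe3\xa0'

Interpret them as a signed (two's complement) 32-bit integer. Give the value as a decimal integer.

-1552030816

Big-endian stores the most-significant byte at the lowest address.
The bytes are already most-significant first: 0xA37DE3A0.
Top bit is set, so as a signed 32-bit value this is 0xA37DE3A0 − 2^32 = -1552030816.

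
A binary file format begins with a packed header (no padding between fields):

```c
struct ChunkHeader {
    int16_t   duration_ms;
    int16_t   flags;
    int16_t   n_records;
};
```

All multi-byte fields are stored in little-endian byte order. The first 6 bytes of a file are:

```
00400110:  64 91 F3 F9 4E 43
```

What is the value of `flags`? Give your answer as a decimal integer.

-1549

`flags` follows `duration_ms` (2 bytes), so it starts at byte offset 2 and occupies 2 bytes.
Bytes at offsets 2..3: F3 F9.
Little-endian: lowest address holds the least-significant byte.
Reassemble most-significant byte first: F9 F3 → 0xF9F3.
Top bit is set, so as a signed 16-bit value this is 0xF9F3 − 2^16 = -1549.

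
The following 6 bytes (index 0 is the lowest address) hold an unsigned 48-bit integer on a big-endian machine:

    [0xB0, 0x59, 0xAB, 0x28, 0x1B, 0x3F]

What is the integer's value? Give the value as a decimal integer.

193899170110271

In big-endian order the high byte comes first in memory.
The bytes are already most-significant first: 0xB059AB281B3F.
0xB059AB281B3F = 193899170110271.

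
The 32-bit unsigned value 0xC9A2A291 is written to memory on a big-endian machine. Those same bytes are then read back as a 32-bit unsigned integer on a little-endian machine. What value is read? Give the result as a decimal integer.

Stored big-endian, the bytes at ascending addresses are C9 A2 A2 91.
Read back as little-endian, the first byte is least significant, giving 0x91A2A2C9.
0x91A2A2C9 = 2443354825.

2443354825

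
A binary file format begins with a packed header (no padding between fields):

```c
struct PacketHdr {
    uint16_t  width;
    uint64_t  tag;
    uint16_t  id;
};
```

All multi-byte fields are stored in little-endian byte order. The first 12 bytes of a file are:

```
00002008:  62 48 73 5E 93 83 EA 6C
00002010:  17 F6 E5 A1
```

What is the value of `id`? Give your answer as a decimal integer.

`id` follows `width` (2 B), `tag` (8 B), so it starts at offset 2 + 8 = 10 and occupies 2 bytes.
Bytes at offsets 10..11: E5 A1.
Little-endian stores the least-significant byte at the lowest address.
Reassemble most-significant byte first: A1 E5 → 0xA1E5.
0xA1E5 = 41445.

41445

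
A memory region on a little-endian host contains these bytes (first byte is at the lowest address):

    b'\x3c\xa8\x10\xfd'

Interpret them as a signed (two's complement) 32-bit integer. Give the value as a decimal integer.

-49240004

Little-endian stores the least-significant byte at the lowest address.
Reassemble most-significant byte first: FD 10 A8 3C → 0xFD10A83C.
Top bit is set, so as a signed 32-bit value this is 0xFD10A83C − 2^32 = -49240004.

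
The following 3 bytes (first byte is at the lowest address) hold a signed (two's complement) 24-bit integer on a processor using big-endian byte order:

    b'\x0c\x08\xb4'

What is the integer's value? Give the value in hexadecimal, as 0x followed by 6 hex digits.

In big-endian order the high byte comes first in memory.
The bytes are already most-significant first: 0x0C08B4.

0x0C08B4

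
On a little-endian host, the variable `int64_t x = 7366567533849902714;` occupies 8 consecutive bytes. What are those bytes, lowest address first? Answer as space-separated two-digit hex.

7366567533849902714 in hexadecimal, padded to 64 bits, is 0x663B4E246D0C7E7A.
Split into bytes (most-significant first): 66 3B 4E 24 6D 0C 7E 7A.
Little-endian: lowest address holds the least-significant byte.
So at ascending addresses the bytes are 7A 7E 0C 6D 24 4E 3B 66.

7A 7E 0C 6D 24 4E 3B 66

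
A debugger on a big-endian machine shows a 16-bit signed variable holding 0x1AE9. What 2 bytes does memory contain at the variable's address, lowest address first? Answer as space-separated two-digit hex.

Split into bytes (most-significant first): 1A E9.
In big-endian order the high byte comes first in memory.
So the memory order matches the most-significant-first order: 1A E9.

1A E9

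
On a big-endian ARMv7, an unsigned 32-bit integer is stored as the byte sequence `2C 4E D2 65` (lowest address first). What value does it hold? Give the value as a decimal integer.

743363173

Big-endian: lowest address holds the most-significant byte.
The bytes are already most-significant first: 0x2C4ED265.
0x2C4ED265 = 743363173.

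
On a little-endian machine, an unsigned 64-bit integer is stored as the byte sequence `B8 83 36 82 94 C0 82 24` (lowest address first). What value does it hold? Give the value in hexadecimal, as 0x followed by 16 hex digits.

0x2482C094823683B8

In little-endian order the low byte comes first in memory.
Reassemble most-significant byte first: 24 82 C0 94 82 36 83 B8 → 0x2482C094823683B8.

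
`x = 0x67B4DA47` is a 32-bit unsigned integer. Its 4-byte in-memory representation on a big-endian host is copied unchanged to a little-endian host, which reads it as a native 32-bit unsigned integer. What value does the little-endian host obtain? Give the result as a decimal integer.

Stored big-endian, the bytes at ascending addresses are 67 B4 DA 47.
Read back as little-endian, the first byte is least significant, giving 0x47DAB467.
0x47DAB467 = 1205515367.

1205515367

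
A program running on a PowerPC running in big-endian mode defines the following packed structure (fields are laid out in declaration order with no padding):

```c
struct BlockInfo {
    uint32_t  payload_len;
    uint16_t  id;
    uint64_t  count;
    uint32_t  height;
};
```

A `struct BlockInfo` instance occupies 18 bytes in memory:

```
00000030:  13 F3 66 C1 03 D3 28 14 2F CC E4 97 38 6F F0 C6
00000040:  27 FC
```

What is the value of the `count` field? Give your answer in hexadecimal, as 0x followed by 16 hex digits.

`count` follows `payload_len` (4 B), `id` (2 B), so it starts at offset 4 + 2 = 6 and occupies 8 bytes.
Bytes at offsets 6..13: 28 14 2F CC E4 97 38 6F.
In big-endian order the high byte comes first in memory.
The bytes are already most-significant first: 0x28142FCCE497386F.

0x28142FCCE497386F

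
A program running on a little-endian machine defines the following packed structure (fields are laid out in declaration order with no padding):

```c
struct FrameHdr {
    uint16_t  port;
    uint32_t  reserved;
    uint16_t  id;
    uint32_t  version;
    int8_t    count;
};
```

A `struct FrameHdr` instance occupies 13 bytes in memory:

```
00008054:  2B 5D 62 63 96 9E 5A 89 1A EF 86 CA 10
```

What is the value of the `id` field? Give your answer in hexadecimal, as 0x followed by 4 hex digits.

0x895A

`id` follows `port` (2 B), `reserved` (4 B), so it starts at offset 2 + 4 = 6 and occupies 2 bytes.
Bytes at offsets 6..7: 5A 89.
Little-endian stores the least-significant byte at the lowest address.
Reassemble most-significant byte first: 89 5A → 0x895A.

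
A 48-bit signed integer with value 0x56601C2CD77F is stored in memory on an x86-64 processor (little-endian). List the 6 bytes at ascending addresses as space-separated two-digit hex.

Split into bytes (most-significant first): 56 60 1C 2C D7 7F.
In little-endian order the low byte comes first in memory.
So at ascending addresses the bytes are 7F D7 2C 1C 60 56.

7F D7 2C 1C 60 56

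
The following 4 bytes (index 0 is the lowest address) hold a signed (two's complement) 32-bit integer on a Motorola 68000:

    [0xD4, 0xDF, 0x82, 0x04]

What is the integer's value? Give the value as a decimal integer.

-723549692

Big-endian stores the most-significant byte at the lowest address.
The bytes are already most-significant first: 0xD4DF8204.
Top bit is set, so as a signed 32-bit value this is 0xD4DF8204 − 2^32 = -723549692.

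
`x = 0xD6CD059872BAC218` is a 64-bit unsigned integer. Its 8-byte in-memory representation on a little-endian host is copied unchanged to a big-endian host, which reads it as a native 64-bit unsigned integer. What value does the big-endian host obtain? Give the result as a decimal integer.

1784193403731693014

Stored little-endian, the bytes at ascending addresses are 18 C2 BA 72 98 05 CD D6.
Read back as big-endian, the last byte is least significant, giving 0x18C2BA729805CDD6.
0x18C2BA729805CDD6 = 1784193403731693014.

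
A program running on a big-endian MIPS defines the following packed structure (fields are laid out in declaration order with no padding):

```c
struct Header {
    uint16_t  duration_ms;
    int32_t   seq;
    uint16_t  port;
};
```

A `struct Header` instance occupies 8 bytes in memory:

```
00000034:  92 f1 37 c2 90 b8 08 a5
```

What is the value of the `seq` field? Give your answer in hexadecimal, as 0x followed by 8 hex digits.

0x37C290B8

`seq` follows `duration_ms` (2 bytes), so it starts at byte offset 2 and occupies 4 bytes.
Bytes at offsets 2..5: 37 C2 90 B8.
In big-endian order the high byte comes first in memory.
The bytes are already most-significant first: 0x37C290B8.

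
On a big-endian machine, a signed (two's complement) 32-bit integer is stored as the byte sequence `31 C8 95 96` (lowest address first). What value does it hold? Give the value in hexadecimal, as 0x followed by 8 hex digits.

0x31C89596

Big-endian stores the most-significant byte at the lowest address.
The bytes are already most-significant first: 0x31C89596.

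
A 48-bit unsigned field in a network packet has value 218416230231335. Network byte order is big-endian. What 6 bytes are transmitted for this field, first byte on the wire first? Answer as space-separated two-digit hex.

218416230231335 in hexadecimal, padded to 48 bits, is 0xC6A5FDD0ED27.
Split into bytes (most-significant first): C6 A5 FD D0 ED 27.
Big-endian: lowest address holds the most-significant byte.
So the memory order matches the most-significant-first order: C6 A5 FD D0 ED 27.

C6 A5 FD D0 ED 27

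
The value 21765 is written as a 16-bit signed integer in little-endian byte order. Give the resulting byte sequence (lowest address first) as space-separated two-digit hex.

05 55

21765 in hexadecimal, padded to 16 bits, is 0x5505.
Split into bytes (most-significant first): 55 05.
Little-endian stores the least-significant byte at the lowest address.
So at ascending addresses the bytes are 05 55.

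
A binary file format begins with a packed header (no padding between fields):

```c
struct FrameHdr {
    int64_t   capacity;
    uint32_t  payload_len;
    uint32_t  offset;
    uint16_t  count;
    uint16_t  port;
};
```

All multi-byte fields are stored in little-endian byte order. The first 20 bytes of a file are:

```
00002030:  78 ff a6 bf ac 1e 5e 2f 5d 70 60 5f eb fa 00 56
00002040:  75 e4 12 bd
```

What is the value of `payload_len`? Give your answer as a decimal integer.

`payload_len` follows `capacity` (8 bytes), so it starts at byte offset 8 and occupies 4 bytes.
Bytes at offsets 8..11: 5D 70 60 5F.
In little-endian order the low byte comes first in memory.
Reassemble most-significant byte first: 5F 60 70 5D → 0x5F60705D.
0x5F60705D = 1600155741.

1600155741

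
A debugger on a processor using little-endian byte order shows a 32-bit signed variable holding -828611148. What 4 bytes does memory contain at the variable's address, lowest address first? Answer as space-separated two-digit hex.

B4 65 9C CE

Two's complement of -828611148 in 32 bits: 828611148 = 0x31639A4C; invert → 0xCE9C65B3; add 1 → 0xCE9C65B4.
Split into bytes (most-significant first): CE 9C 65 B4.
Little-endian stores the least-significant byte at the lowest address.
So at ascending addresses the bytes are B4 65 9C CE.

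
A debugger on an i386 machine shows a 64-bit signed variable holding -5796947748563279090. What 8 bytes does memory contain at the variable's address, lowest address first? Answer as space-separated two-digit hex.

0E A3 62 79 BC 1A 8D AF

Two's complement of -5796947748563279090 in 64 bits: 5796947748563279090 = 0x5072E543869D5CF2; invert → 0xAF8D1ABC7962A30D; add 1 → 0xAF8D1ABC7962A30E.
Split into bytes (most-significant first): AF 8D 1A BC 79 62 A3 0E.
In little-endian order the low byte comes first in memory.
So at ascending addresses the bytes are 0E A3 62 79 BC 1A 8D AF.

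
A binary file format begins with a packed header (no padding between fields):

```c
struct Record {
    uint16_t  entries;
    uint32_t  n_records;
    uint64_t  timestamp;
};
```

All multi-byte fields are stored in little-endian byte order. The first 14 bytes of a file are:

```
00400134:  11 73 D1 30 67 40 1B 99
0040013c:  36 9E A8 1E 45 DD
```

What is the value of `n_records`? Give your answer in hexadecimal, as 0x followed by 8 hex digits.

`n_records` follows `entries` (2 bytes), so it starts at byte offset 2 and occupies 4 bytes.
Bytes at offsets 2..5: D1 30 67 40.
Little-endian stores the least-significant byte at the lowest address.
Reassemble most-significant byte first: 40 67 30 D1 → 0x406730D1.

0x406730D1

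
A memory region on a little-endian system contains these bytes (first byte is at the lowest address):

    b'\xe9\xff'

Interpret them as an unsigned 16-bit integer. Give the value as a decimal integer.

65513

In little-endian order the low byte comes first in memory.
Reassemble most-significant byte first: FF E9 → 0xFFE9.
0xFFE9 = 65513.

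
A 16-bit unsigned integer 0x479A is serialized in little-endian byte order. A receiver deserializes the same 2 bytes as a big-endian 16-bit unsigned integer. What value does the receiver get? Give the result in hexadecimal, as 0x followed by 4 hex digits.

0x9A47

Stored little-endian, the bytes at ascending addresses are 9A 47.
Read back as big-endian, the last byte is least significant, giving 0x9A47.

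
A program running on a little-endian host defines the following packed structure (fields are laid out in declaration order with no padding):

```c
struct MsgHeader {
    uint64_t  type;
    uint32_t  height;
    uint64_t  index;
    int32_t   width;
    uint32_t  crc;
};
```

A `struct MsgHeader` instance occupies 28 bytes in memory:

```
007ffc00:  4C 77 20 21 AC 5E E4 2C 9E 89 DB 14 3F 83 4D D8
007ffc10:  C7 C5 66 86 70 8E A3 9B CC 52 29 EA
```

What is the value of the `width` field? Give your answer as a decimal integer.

`width` follows `type` (8 B), `height` (4 B), `index` (8 B), so it starts at offset 8 + 4 + 8 = 20 and occupies 4 bytes.
Bytes at offsets 20..23: 70 8E A3 9B.
Little-endian stores the least-significant byte at the lowest address.
Reassemble most-significant byte first: 9B A3 8E 70 → 0x9BA38E70.
Top bit is set, so as a signed 32-bit value this is 0x9BA38E70 − 2^32 = -1683779984.

-1683779984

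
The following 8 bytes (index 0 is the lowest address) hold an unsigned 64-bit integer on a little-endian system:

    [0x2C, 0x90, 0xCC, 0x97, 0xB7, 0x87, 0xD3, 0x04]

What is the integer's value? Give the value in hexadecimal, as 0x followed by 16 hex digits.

0x04D387B797CC902C

Little-endian: lowest address holds the least-significant byte.
Reassemble most-significant byte first: 04 D3 87 B7 97 CC 90 2C → 0x04D387B797CC902C.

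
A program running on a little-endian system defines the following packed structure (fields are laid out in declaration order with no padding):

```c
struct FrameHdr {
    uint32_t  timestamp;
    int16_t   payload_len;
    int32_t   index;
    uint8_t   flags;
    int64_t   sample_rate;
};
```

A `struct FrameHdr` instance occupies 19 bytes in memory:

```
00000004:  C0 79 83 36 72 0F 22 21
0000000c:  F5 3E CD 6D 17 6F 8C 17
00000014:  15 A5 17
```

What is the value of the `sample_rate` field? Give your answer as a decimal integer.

1703791224914122605

`sample_rate` follows `timestamp` (4 B), `payload_len` (2 B), `index` (4 B), `flags` (1 B), so it starts at offset 4 + 2 + 4 + 1 = 11 and occupies 8 bytes.
Bytes at offsets 11..18: 6D 17 6F 8C 17 15 A5 17.
Little-endian: lowest address holds the least-significant byte.
Reassemble most-significant byte first: 17 A5 15 17 8C 6F 17 6D → 0x17A515178C6F176D.
0x17A515178C6F176D = 1703791224914122605.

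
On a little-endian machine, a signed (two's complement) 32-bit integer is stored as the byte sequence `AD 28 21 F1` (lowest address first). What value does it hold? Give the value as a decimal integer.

-249485139

Little-endian stores the least-significant byte at the lowest address.
Reassemble most-significant byte first: F1 21 28 AD → 0xF12128AD.
Top bit is set, so as a signed 32-bit value this is 0xF12128AD − 2^32 = -249485139.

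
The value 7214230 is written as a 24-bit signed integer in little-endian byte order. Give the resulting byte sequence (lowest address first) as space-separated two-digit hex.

96 14 6E

7214230 in hexadecimal, padded to 24 bits, is 0x6E1496.
Split into bytes (most-significant first): 6E 14 96.
Little-endian stores the least-significant byte at the lowest address.
So at ascending addresses the bytes are 96 14 6E.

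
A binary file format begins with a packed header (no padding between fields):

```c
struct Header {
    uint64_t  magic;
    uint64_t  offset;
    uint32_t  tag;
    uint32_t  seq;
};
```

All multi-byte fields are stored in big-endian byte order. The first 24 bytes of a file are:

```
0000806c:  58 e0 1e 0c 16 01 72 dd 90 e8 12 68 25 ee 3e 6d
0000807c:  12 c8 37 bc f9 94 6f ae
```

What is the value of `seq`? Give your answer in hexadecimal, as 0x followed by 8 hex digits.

0xF9946FAE

`seq` follows `magic` (8 B), `offset` (8 B), `tag` (4 B), so it starts at offset 8 + 8 + 4 = 20 and occupies 4 bytes.
Bytes at offsets 20..23: F9 94 6F AE.
Big-endian stores the most-significant byte at the lowest address.
The bytes are already most-significant first: 0xF9946FAE.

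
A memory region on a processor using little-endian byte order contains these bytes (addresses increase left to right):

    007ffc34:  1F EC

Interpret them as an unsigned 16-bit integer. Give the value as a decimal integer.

Little-endian: lowest address holds the least-significant byte.
Reassemble most-significant byte first: EC 1F → 0xEC1F.
0xEC1F = 60447.

60447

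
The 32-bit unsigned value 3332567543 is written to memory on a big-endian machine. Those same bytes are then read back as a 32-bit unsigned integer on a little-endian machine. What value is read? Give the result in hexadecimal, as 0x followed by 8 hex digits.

0xF7F1A2C6

3332567543 in 32-bit hexadecimal is 0xC6A2F1F7.
Stored big-endian, the bytes at ascending addresses are C6 A2 F1 F7.
Read back as little-endian, the first byte is least significant, giving 0xF7F1A2C6.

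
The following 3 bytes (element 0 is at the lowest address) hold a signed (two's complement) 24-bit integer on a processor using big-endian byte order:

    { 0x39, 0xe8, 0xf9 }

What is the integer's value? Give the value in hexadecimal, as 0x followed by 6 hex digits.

0x39E8F9

In big-endian order the high byte comes first in memory.
The bytes are already most-significant first: 0x39E8F9.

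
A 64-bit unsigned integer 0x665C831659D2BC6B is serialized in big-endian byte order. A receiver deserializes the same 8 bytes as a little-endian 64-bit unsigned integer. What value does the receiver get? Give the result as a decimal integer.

7763311137751522406

Stored big-endian, the bytes at ascending addresses are 66 5C 83 16 59 D2 BC 6B.
Read back as little-endian, the first byte is least significant, giving 0x6BBCD25916835C66.
0x6BBCD25916835C66 = 7763311137751522406.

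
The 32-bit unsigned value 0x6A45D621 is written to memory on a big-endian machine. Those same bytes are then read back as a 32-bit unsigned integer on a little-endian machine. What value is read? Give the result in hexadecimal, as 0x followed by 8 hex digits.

Stored big-endian, the bytes at ascending addresses are 6A 45 D6 21.
Read back as little-endian, the first byte is least significant, giving 0x21D6456A.

0x21D6456A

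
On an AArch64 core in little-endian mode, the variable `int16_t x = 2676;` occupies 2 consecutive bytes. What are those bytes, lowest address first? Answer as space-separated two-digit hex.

74 0A

2676 in hexadecimal, padded to 16 bits, is 0x0A74.
Split into bytes (most-significant first): 0A 74.
In little-endian order the low byte comes first in memory.
So at ascending addresses the bytes are 74 0A.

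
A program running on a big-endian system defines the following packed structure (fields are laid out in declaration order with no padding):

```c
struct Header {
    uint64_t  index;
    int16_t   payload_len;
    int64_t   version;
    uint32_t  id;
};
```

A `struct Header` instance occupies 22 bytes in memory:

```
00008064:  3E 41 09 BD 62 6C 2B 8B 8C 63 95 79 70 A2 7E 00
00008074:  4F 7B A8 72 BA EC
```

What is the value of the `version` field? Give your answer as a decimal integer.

-7675980246675337349

`version` follows `index` (8 B), `payload_len` (2 B), so it starts at offset 8 + 2 = 10 and occupies 8 bytes.
Bytes at offsets 10..17: 95 79 70 A2 7E 00 4F 7B.
Big-endian stores the most-significant byte at the lowest address.
The bytes are already most-significant first: 0x957970A27E004F7B.
Top bit is set, so as a signed 64-bit value this is 0x957970A27E004F7B − 2^64 = -7675980246675337349.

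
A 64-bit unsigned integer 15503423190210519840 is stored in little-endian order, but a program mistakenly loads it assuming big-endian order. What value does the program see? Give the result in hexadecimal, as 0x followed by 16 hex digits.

0x20230D37403927D7

15503423190210519840 in 64-bit hexadecimal is 0xD7273940370D2320.
Stored little-endian, the bytes at ascending addresses are 20 23 0D 37 40 39 27 D7.
Read back as big-endian, the last byte is least significant, giving 0x20230D37403927D7.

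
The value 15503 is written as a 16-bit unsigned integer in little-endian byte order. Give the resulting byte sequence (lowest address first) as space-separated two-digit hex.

8F 3C

15503 in hexadecimal, padded to 16 bits, is 0x3C8F.
Split into bytes (most-significant first): 3C 8F.
Little-endian: lowest address holds the least-significant byte.
So at ascending addresses the bytes are 8F 3C.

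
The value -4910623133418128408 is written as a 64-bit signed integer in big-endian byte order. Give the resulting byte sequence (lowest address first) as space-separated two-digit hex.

BB D9 F6 47 1A CB FB E8

Two's complement of -4910623133418128408 in 64 bits: 4910623133418128408 = 0x442609B8E5340418; invert → 0xBBD9F6471ACBFBE7; add 1 → 0xBBD9F6471ACBFBE8.
Split into bytes (most-significant first): BB D9 F6 47 1A CB FB E8.
In big-endian order the high byte comes first in memory.
So the memory order matches the most-significant-first order: BB D9 F6 47 1A CB FB E8.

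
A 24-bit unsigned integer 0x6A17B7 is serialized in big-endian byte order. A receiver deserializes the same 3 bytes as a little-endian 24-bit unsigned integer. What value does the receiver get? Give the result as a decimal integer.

Stored big-endian, the bytes at ascending addresses are 6A 17 B7.
Read back as little-endian, the first byte is least significant, giving 0xB7176A.
0xB7176A = 11999082.

11999082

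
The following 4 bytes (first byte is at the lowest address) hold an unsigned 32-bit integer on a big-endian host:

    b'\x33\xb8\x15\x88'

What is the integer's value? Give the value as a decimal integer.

Big-endian stores the most-significant byte at the lowest address.
The bytes are already most-significant first: 0x33B81588.
0x33B81588 = 867702152.

867702152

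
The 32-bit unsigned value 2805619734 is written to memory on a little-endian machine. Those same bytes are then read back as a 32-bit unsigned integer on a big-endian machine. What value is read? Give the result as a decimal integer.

375143079

2805619734 in 32-bit hexadecimal is 0xA73A5C16.
Stored little-endian, the bytes at ascending addresses are 16 5C 3A A7.
Read back as big-endian, the last byte is least significant, giving 0x165C3AA7.
0x165C3AA7 = 375143079.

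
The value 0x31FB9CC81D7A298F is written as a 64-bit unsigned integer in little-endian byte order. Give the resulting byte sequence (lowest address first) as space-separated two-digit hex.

Split into bytes (most-significant first): 31 FB 9C C8 1D 7A 29 8F.
Little-endian: lowest address holds the least-significant byte.
So at ascending addresses the bytes are 8F 29 7A 1D C8 9C FB 31.

8F 29 7A 1D C8 9C FB 31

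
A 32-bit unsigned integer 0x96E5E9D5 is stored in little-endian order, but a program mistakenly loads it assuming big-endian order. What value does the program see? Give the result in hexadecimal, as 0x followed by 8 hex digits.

0xD5E9E596

Stored little-endian, the bytes at ascending addresses are D5 E9 E5 96.
Read back as big-endian, the last byte is least significant, giving 0xD5E9E596.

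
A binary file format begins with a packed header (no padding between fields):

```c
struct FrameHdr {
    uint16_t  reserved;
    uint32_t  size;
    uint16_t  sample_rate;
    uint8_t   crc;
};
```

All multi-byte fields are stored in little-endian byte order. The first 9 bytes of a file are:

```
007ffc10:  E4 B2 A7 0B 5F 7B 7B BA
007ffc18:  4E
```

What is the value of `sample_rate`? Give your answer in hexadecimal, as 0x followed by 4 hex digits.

0xBA7B

`sample_rate` follows `reserved` (2 B), `size` (4 B), so it starts at offset 2 + 4 = 6 and occupies 2 bytes.
Bytes at offsets 6..7: 7B BA.
Little-endian stores the least-significant byte at the lowest address.
Reassemble most-significant byte first: BA 7B → 0xBA7B.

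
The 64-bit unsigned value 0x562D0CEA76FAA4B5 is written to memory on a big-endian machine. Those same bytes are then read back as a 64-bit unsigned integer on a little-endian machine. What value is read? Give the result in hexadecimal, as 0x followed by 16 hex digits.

Stored big-endian, the bytes at ascending addresses are 56 2D 0C EA 76 FA A4 B5.
Read back as little-endian, the first byte is least significant, giving 0xB5A4FA76EA0C2D56.

0xB5A4FA76EA0C2D56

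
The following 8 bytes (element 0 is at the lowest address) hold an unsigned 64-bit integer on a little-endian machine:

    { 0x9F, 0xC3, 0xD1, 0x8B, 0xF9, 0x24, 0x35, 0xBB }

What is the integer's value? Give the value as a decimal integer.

Little-endian stores the least-significant byte at the lowest address.
Reassemble most-significant byte first: BB 35 24 F9 8B D1 C3 9F → 0xBB3524F98BD1C39F.
0xBB3524F98BD1C39F = 13489728913069425567.

13489728913069425567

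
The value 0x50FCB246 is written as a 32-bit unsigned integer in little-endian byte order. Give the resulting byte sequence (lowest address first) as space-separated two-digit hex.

46 B2 FC 50

Split into bytes (most-significant first): 50 FC B2 46.
In little-endian order the low byte comes first in memory.
So at ascending addresses the bytes are 46 B2 FC 50.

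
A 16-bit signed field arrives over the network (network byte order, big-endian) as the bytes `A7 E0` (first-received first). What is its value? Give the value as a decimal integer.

-22560

Big-endian: lowest address holds the most-significant byte.
The bytes are already most-significant first: 0xA7E0.
Top bit is set, so as a signed 16-bit value this is 0xA7E0 − 2^16 = -22560.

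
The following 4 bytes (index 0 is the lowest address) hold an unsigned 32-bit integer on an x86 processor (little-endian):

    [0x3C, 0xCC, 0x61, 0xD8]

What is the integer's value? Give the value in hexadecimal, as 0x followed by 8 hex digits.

Little-endian: lowest address holds the least-significant byte.
Reassemble most-significant byte first: D8 61 CC 3C → 0xD861CC3C.

0xD861CC3C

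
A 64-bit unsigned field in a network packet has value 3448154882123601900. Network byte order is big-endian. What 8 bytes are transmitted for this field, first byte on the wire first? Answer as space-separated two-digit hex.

3448154882123601900 in hexadecimal, padded to 64 bits, is 0x2FDA4E989F8197EC.
Split into bytes (most-significant first): 2F DA 4E 98 9F 81 97 EC.
Big-endian stores the most-significant byte at the lowest address.
So the memory order matches the most-significant-first order: 2F DA 4E 98 9F 81 97 EC.

2F DA 4E 98 9F 81 97 EC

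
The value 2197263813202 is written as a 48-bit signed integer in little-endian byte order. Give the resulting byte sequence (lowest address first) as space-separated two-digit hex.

2197263813202 in hexadecimal, padded to 48 bits, is 0x01FF97210A52.
Split into bytes (most-significant first): 01 FF 97 21 0A 52.
Little-endian stores the least-significant byte at the lowest address.
So at ascending addresses the bytes are 52 0A 21 97 FF 01.

52 0A 21 97 FF 01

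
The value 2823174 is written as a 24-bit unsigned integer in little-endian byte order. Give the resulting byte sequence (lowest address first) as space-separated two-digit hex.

06 14 2B

2823174 in hexadecimal, padded to 24 bits, is 0x2B1406.
Split into bytes (most-significant first): 2B 14 06.
Little-endian: lowest address holds the least-significant byte.
So at ascending addresses the bytes are 06 14 2B.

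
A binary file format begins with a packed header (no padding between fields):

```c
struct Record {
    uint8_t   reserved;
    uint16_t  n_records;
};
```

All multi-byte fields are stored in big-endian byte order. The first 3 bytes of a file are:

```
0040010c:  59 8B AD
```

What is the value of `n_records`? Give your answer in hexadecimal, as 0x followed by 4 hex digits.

0x8BAD

`n_records` follows `reserved` (1 byte), so it starts at byte offset 1 and occupies 2 bytes.
Bytes at offsets 1..2: 8B AD.
Big-endian stores the most-significant byte at the lowest address.
The bytes are already most-significant first: 0x8BAD.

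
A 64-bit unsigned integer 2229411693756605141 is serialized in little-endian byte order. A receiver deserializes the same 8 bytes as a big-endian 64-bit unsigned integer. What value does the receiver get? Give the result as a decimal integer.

15412011304909991966

2229411693756605141 in 64-bit hexadecimal is 0x1EF0761FA076E2D5.
Stored little-endian, the bytes at ascending addresses are D5 E2 76 A0 1F 76 F0 1E.
Read back as big-endian, the last byte is least significant, giving 0xD5E276A01F76F01E.
0xD5E276A01F76F01E = 15412011304909991966.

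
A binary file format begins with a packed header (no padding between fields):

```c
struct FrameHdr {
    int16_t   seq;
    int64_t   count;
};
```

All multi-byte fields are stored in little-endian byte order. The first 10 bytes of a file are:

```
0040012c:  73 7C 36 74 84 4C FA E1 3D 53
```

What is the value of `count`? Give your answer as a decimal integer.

5998198743869191222

`count` follows `seq` (2 bytes), so it starts at byte offset 2 and occupies 8 bytes.
Bytes at offsets 2..9: 36 74 84 4C FA E1 3D 53.
Little-endian stores the least-significant byte at the lowest address.
Reassemble most-significant byte first: 53 3D E1 FA 4C 84 74 36 → 0x533DE1FA4C847436.
0x533DE1FA4C847436 = 5998198743869191222.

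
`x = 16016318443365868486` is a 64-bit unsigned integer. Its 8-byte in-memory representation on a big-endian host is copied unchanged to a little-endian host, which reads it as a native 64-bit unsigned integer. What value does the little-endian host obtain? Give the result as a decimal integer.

16016318443365868486 in 64-bit hexadecimal is 0xDE4564C4225C23C6.
Stored big-endian, the bytes at ascending addresses are DE 45 64 C4 22 5C 23 C6.
Read back as little-endian, the first byte is least significant, giving 0xC6235C22C46445DE.
0xC6235C22C46445DE = 14277356548088153566.

14277356548088153566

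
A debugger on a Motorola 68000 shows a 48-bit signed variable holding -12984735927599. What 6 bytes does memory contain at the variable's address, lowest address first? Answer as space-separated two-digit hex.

F4 30 C1 6D 72 D1

Two's complement of -12984735927599 in 48 bits: 12984735927599 = 0x0BCF3E928D2F; invert → 0xF430C16D72D0; add 1 → 0xF430C16D72D1.
Split into bytes (most-significant first): F4 30 C1 6D 72 D1.
Big-endian stores the most-significant byte at the lowest address.
So the memory order matches the most-significant-first order: F4 30 C1 6D 72 D1.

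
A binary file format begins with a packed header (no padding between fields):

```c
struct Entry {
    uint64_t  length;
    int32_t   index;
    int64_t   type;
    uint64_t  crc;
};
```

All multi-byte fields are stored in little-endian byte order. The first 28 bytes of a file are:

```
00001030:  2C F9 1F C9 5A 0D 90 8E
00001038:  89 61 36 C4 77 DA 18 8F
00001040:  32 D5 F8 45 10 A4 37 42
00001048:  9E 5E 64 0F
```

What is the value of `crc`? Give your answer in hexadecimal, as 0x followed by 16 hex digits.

0x0F645E9E4237A410

`crc` follows `length` (8 B), `index` (4 B), `type` (8 B), so it starts at offset 8 + 4 + 8 = 20 and occupies 8 bytes.
Bytes at offsets 20..27: 10 A4 37 42 9E 5E 64 0F.
In little-endian order the low byte comes first in memory.
Reassemble most-significant byte first: 0F 64 5E 9E 42 37 A4 10 → 0x0F645E9E4237A410.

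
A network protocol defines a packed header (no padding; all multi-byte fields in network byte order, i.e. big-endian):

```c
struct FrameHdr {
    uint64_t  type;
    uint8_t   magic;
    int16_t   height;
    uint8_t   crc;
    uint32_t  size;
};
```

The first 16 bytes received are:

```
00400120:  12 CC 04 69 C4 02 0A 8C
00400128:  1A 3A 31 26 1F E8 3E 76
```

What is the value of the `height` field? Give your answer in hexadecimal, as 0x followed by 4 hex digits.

`height` follows `type` (8 B), `magic` (1 B), so it starts at offset 8 + 1 = 9 and occupies 2 bytes.
Bytes at offsets 9..10: 3A 31.
Big-endian: lowest address holds the most-significant byte.
The bytes are already most-significant first: 0x3A31.

0x3A31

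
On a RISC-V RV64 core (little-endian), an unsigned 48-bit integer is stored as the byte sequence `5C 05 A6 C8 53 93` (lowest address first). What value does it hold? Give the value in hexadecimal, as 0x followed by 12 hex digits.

0x9353C8A6055C

Little-endian stores the least-significant byte at the lowest address.
Reassemble most-significant byte first: 93 53 C8 A6 05 5C → 0x9353C8A6055C.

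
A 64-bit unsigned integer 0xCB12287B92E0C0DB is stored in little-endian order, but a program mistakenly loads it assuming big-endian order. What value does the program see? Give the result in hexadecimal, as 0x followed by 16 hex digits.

0xDBC0E0927B2812CB

Stored little-endian, the bytes at ascending addresses are DB C0 E0 92 7B 28 12 CB.
Read back as big-endian, the last byte is least significant, giving 0xDBC0E0927B2812CB.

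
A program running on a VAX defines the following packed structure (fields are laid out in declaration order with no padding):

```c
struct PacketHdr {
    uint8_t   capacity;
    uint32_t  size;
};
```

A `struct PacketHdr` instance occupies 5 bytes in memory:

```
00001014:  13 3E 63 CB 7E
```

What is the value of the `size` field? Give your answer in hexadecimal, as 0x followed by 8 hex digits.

`size` follows `capacity` (1 byte), so it starts at byte offset 1 and occupies 4 bytes.
Bytes at offsets 1..4: 3E 63 CB 7E.
Little-endian: lowest address holds the least-significant byte.
Reassemble most-significant byte first: 7E CB 63 3E → 0x7ECB633E.

0x7ECB633E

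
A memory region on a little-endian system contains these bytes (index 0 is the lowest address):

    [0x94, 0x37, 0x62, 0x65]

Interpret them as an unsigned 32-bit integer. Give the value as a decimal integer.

1700935572

Little-endian: lowest address holds the least-significant byte.
Reassemble most-significant byte first: 65 62 37 94 → 0x65623794.
0x65623794 = 1700935572.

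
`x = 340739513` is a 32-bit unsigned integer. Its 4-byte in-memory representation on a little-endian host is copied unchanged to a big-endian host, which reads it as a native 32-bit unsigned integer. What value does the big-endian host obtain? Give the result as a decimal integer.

340739513 in 32-bit hexadecimal is 0x144F45B9.
Stored little-endian, the bytes at ascending addresses are B9 45 4F 14.
Read back as big-endian, the last byte is least significant, giving 0xB9454F14.
0xB9454F14 = 3108327188.

3108327188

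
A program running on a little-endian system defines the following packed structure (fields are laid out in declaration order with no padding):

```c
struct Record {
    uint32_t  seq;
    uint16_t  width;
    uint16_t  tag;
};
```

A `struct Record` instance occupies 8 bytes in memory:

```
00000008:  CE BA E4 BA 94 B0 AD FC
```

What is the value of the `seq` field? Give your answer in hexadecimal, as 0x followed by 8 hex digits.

0xBAE4BACE

`seq` is the first field, at byte offset 0, occupying 4 bytes.
Bytes at offsets 0..3: CE BA E4 BA.
In little-endian order the low byte comes first in memory.
Reassemble most-significant byte first: BA E4 BA CE → 0xBAE4BACE.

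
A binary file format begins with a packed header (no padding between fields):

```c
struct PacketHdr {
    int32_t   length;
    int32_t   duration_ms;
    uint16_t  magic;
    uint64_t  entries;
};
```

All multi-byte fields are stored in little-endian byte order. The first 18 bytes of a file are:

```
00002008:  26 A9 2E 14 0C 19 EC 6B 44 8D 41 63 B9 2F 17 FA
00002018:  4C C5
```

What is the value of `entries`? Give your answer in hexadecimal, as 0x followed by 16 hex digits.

`entries` follows `length` (4 B), `duration_ms` (4 B), `magic` (2 B), so it starts at offset 4 + 4 + 2 = 10 and occupies 8 bytes.
Bytes at offsets 10..17: 41 63 B9 2F 17 FA 4C C5.
Little-endian stores the least-significant byte at the lowest address.
Reassemble most-significant byte first: C5 4C FA 17 2F B9 63 41 → 0xC54CFA172FB96341.

0xC54CFA172FB96341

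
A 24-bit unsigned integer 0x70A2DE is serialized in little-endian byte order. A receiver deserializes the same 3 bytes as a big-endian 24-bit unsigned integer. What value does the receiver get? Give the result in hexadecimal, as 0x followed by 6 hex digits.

0xDEA270

Stored little-endian, the bytes at ascending addresses are DE A2 70.
Read back as big-endian, the last byte is least significant, giving 0xDEA270.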